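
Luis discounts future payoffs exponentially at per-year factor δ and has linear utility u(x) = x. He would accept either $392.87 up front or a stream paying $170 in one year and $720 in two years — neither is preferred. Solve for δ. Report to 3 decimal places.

Present value of the stream is 170·δ + 720·δ². Indifference gives 170δ + 720δ² = 392.87.
Rearranged: 720δ² + 170δ − 392.87 = 0.
δ = (−170 + √(170² + 4·720·392.87)) / (2·720) = (−170 + √1160365.60) / 1440 ≈ 0.630.

δ ≈ 0.630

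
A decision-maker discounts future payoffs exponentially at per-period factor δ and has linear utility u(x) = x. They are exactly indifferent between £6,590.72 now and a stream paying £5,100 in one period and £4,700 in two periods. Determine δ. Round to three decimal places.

δ ≈ 0.760

Equating present values: 6590.72 = 5100δ + 4700δ².
Rearranged: 4700δ² + 5100δ − 6590.72 = 0.
The positive root is δ = [−5100 + √(5100² + 4·4700·6590.72)] / (2·4700) = (−5100 + 12244.000)/9400 ≈ 0.760.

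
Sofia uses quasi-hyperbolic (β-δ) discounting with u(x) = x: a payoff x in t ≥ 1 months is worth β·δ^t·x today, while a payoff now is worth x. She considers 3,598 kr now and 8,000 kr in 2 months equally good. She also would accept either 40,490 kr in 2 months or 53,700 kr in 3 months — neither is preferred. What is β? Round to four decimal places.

The second indifference involves only future payoffs, so β cancels: β·δ^2·40490 = β·δ^3·53700, giving δ = 40490/53700 = 0.75400.
Substituting δ into 3598 = β·δ^2·8000: β = 3598/(4548.173) ≈ 0.7911.

β ≈ 0.7911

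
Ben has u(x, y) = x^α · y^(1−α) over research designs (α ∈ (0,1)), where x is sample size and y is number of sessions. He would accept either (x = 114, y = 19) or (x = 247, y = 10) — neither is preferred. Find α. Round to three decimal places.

α ≈ 0.454

Indifference: 114^α · 19^(1−α) = 247^α · 10^(1−α).
Rearrange to (114/247)^α = (10/19)^(1−α) and take logs: α·-0.773190 = (1−α)·-0.641854.
Thus α·(-1.415044) = -0.641854, so α = -0.641854/-1.415044 ≈ 0.454.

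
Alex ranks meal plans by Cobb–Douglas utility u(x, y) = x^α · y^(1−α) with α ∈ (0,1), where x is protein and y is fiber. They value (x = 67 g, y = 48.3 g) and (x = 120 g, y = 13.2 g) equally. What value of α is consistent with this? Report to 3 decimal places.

Set the two utilities equal: 67^α·48.3^(1−α) = 120^α·13.2^(1−α).
Taking logs: α·ln 67 + (1−α)·ln 48.3 = α·ln 120 + (1−α)·ln 13.2, i.e. α·-0.582799 = (1−α)·-1.297215.
So α/(1−α) = (-1.297215)/(-0.582799) = 2.225836, and α = 2.225836/3.225836 ≈ 0.690.

α ≈ 0.690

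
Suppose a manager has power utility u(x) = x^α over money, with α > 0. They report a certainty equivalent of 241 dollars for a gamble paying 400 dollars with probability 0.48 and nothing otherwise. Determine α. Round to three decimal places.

Since u(0) = 0, the lottery's EU is 0.48·400^α.
Setting u(241) equal to that: 241^α = 0.48·400^α ⇒ (241/400)^α = 0.48.
α = ln(0.48) / ln(241/400) = -0.733969/-0.506668 ≈ 1.449.

α ≈ 1.449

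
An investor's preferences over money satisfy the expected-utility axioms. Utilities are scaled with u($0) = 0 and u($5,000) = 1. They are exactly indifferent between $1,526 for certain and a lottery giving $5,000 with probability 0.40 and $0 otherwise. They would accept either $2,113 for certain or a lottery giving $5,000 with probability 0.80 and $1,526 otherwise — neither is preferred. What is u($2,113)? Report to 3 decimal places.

0.880

The first gamble pins u($1,526): it must equal 0.40·1 + 0.60·0 = 0.40.
Then u($2,113) = 0.80·u($5,000) + 0.20·u($1,526) = 0.80·1.00 + 0.20·0.40 = 0.8800.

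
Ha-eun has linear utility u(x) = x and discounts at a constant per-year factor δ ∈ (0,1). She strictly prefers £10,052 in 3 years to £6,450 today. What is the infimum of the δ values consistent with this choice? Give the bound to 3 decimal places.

δ > 0.863

Comparing present values: 6450 < δ^3·10052.
Hence δ^3 > 6450/10052 = 0.64166, and x ↦ x^(1/3) is increasing on (0,∞).
δ > (6450/10052)^(1/3) ≈ 0.863.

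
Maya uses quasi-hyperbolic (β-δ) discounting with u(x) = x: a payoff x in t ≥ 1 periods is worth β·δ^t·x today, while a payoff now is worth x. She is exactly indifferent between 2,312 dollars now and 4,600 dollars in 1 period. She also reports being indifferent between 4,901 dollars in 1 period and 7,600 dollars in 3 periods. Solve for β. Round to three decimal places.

β ≈ 0.626

Both payoffs in the second observation are in the future, so β drops out: δ^1·4901 = δ^3·7600 ⇒ δ^2 = 4901/7600 = 0.64487, so δ = 0.80304.
Substituting δ into 2312 = β·δ·4600: β = 2312/(3693.970) ≈ 0.626.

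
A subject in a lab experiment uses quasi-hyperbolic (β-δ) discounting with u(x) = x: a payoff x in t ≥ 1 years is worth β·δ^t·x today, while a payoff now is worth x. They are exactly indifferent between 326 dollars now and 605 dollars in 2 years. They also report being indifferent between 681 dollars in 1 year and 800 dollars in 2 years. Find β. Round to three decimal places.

β ≈ 0.744

From the later pair, β·δ^1·681 = β·δ^2·800; dividing through, δ = 681/800 = 0.85125.
Now use the now-vs-future pair: 326 = β·δ^2·605 gives β = 326/(0.72463·605) ≈ 0.744.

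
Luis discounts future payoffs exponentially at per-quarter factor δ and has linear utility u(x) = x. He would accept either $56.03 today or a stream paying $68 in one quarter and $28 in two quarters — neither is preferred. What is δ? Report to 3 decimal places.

Equating present values: 56.03 = 68δ + 28δ².
Rearranged: 28δ² + 68δ − 56.03 = 0.
The positive root is δ = [−68 + √(68² + 4·28·56.03)] / (2·28) = (−68 + 104.400)/56 ≈ 0.650.

δ ≈ 0.650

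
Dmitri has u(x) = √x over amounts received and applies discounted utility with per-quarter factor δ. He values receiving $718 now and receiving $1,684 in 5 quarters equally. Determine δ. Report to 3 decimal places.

Equating discounted utilities: u(718) = δ^5·u(1684) ⇒ δ^5 = u(718)/u(1684).
Since u(x) = √x, δ^5 = √(718/1684) = 0.65297.
Taking the 5th root: δ = 0.65297^(1/5) ≈ 0.918.

δ ≈ 0.918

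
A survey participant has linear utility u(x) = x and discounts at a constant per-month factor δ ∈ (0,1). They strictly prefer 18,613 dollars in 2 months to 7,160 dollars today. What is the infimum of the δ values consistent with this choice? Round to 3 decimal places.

δ > 0.620

Comparing present values: 7160 < δ^2·18613.
So δ^2 > 7160/18613 = 0.38468; taking the square root of both positive sides preserves the inequality.
δ > (7160/18613)^(1/2) ≈ 0.620.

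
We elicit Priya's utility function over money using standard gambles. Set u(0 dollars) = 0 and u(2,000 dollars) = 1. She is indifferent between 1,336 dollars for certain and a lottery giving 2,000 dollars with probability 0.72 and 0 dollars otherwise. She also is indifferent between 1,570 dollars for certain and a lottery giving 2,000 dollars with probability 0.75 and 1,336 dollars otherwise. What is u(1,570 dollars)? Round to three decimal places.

0.930

First, u(1,336 dollars) = 0.72·u(2,000 dollars) + 0.28·u(0 dollars) = 0.72.
Then u(1,570 dollars) = 0.75·u(2,000 dollars) + 0.25·u(1,336 dollars) = 0.75·1.00 + 0.25·0.72 = 0.9300.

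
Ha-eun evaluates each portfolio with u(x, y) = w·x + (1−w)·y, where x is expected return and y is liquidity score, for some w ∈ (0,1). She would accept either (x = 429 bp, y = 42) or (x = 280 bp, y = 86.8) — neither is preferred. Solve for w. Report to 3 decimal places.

Indifference: w·429 + (1−w)·42 = w·280 + (1−w)·86.8.
Collecting terms: w·149 = (1−w)·44.8.
Hence w = 44.8/(149+44.8) = 44.8/193.8 = 0.231.

w = 0.231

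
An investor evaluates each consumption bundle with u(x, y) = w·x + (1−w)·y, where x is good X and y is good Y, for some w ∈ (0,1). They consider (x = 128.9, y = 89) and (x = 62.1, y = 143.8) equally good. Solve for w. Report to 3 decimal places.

u(128.9,89) = u(62.1,143.8) means w·128.9 + (1−w)·89 = w·62.1 + (1−w)·143.8.
w·(128.9−62.1) = (1−w)·(143.8−89), i.e. w·66.8 = (1−w)·54.8.
So w/(1−w) = 54.8/66.8 = 0.8204, giving w = 54.8/(66.8+54.8) = 0.451.

w = 0.451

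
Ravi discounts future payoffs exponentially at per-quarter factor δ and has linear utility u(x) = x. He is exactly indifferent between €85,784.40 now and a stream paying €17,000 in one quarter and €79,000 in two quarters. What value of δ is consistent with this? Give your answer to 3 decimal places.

δ ≈ 0.940

Present value of the stream is 17000·δ + 79000·δ². Indifference gives 17000δ + 79000δ² = 85784.40.
So 79000δ² + 17000δ − 85784.40 = 0.
δ = (−17000 + √(17000² + 4·79000·85784.40)) / (2·79000) = (−17000 + √27396870400.00) / 158000 ≈ 0.940.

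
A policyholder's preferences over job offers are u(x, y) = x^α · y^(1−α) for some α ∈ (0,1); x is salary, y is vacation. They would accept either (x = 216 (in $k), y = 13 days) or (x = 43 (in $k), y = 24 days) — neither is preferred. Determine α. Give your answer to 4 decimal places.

Set the two utilities equal: 216^α·13^(1−α) = 43^α·24^(1−α).
Taking logs: α·ln 216 + (1−α)·ln 13 = α·ln 43 + (1−α)·ln 24, i.e. α·1.6140783 = (1−α)·0.6131045.
With A = 1.6140783 and B = 0.6131045: α·A = (1−α)·B, so α = B/(A+B) = 0.6131045/2.2271828 ≈ 0.2753.

α ≈ 0.2753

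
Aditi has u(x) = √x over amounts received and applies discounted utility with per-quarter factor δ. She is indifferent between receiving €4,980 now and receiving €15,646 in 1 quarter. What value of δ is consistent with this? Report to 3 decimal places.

Equating discounted utilities: u(4980) = δ·u(15646) ⇒ δ = u(4980)/u(15646).
With u(x) = √x: δ = √4980/√15646 = √(4980/15646) = 0.56417.

δ ≈ 0.564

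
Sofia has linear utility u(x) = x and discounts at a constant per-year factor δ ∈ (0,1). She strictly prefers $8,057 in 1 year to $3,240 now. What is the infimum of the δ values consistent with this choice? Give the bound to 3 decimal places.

The preference means 3240 < δ·8057.
So δ > 3240/8057 = 0.40213.

δ > 0.402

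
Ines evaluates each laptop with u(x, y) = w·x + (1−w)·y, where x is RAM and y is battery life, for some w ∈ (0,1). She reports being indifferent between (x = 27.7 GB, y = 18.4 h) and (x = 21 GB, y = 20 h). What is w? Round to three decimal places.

w = 0.193

Equating utilities: w·27.7 + (1−w)·18.4 = w·21 + (1−w)·20.
Rearranging, 6.7·w − 1.6·(1−w) = 0.
The marginal rate of substitution is 1.6/6.7, so w = 1.6/(6.7+1.6) = 0.193.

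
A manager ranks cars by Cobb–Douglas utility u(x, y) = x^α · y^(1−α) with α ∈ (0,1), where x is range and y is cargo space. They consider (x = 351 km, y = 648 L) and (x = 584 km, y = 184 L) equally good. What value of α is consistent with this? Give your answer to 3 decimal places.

Set the two utilities equal: 351^α·648^(1−α) = 584^α·184^(1−α).
Rearrange to (351/584)^α = (184/648)^(1−α) and take logs: α·-0.509115 = (1−α)·-1.258955.
With A = -0.509115 and B = -1.258955: α·A = (1−α)·B, so α = B/(A+B) = -1.258955/-1.768070 ≈ 0.712.

α ≈ 0.712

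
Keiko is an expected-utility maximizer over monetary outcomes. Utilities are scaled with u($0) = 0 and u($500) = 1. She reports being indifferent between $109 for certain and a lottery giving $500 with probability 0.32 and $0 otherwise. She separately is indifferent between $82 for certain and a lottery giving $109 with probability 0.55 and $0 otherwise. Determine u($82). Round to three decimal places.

From the first indifference, u($109) = 0.32·u($500) + 0.68·u($0) = 0.32·1 + 0.68·0 = 0.32.
Then u($82) = 0.55·u($109) + 0.45·u($0) = 0.55·0.32 + 0.45·0.00 = 0.1760.

0.176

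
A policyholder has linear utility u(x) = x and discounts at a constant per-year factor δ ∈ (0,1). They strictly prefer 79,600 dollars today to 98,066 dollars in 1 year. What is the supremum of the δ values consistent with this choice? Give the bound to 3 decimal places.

δ < 0.812

The preference means 79600 > δ·98066.
So δ < 79600/98066 = 0.81170.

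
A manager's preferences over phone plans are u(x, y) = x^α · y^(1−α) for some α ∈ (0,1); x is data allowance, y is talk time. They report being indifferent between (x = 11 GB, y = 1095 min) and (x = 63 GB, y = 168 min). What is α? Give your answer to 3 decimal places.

α ≈ 0.518

Set the two utilities equal: 11^α·1095^(1−α) = 63^α·168^(1−α).
(11/63)^α = (168/1095)^(1−α); take logs: α·ln(11/63) = (1−α)·ln(168/1095), i.e. α·-1.745239 = (1−α)·-1.874546.
Thus α·(-3.619785) = -1.874546, so α = -1.874546/-3.619785 ≈ 0.518.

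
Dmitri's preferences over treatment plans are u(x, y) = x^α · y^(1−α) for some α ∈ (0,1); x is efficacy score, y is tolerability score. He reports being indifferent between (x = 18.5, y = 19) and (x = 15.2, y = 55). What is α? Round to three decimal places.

Indifference: 18.5^α · 19^(1−α) = 15.2^α · 55^(1−α).
Taking logs: α·ln 18.5 + (1−α)·ln 19 = α·ln 15.2 + (1−α)·ln 55, i.e. α·0.196475 = (1−α)·1.062894.
So α/(1−α) = (1.062894)/(0.196475) = 5.409818, and α = 5.409818/6.409818 ≈ 0.844.

α ≈ 0.844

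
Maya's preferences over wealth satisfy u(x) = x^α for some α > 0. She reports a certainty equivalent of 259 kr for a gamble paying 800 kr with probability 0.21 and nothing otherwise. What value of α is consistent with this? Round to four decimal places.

The lottery's expected utility is 0.21·u(800) + 0.79·u(0) = 0.21·800^α (since u(0) = 0 for α > 0).
Indifference: 259^α = 0.21·800^α, so (259/800)^α = 0.21.
Take logs: α = ln 0.21 / ln(259/800) ≈ 1.383818.

α ≈ 1.3838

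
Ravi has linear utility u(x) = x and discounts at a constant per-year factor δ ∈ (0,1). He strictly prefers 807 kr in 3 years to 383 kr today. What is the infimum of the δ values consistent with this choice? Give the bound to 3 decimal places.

The preference means 383 < δ^3·807.
Dividing by 807: δ^3 > 0.47460. Both sides are positive, so the cube root keeps the direction.
δ > 0.47460^(1/3) = 0.780.

δ > 0.780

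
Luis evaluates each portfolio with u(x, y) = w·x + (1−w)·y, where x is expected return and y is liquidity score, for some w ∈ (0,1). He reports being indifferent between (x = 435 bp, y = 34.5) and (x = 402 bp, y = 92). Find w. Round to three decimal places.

w = 0.635

u(435,34.5) = u(402,92) means w·435 + (1−w)·34.5 = w·402 + (1−w)·92.
Collecting terms: w·33 = (1−w)·57.5.
Hence w = 57.5/(33+57.5) = 57.5/90.5 = 0.635.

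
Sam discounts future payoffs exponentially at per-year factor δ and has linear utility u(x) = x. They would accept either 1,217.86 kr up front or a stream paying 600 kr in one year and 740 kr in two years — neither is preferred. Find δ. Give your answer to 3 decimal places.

δ ≈ 0.940

Equating present values: 1217.86 = 600δ + 740δ².
Rearranged: 740δ² + 600δ − 1217.86 = 0.
The positive root is δ = [−600 + √(600² + 4·740·1217.86)] / (2·740) = (−600 + 1991.197)/1480 ≈ 0.940.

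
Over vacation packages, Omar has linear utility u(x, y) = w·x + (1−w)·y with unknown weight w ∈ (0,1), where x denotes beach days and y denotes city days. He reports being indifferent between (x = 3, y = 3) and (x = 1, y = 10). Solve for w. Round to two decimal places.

Indifference: w·3 + (1−w)·3 = w·1 + (1−w)·10.
Collecting terms: w·2 = (1−w)·7.
The marginal rate of substitution is 7/2, so w = 7/(2+7) = 0.78.

w = 0.78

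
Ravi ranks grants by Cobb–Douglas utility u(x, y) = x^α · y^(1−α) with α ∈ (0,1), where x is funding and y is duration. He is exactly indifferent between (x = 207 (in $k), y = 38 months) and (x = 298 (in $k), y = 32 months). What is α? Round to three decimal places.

The Cobb–Douglas utilities coincide, so 207^α·38^(1−α) = 298^α·32^(1−α).
(207/298)^α = (32/38)^(1−α); take logs: α·ln(207/298) = (1−α)·ln(32/38), i.e. α·-0.364375 = (1−α)·-0.171850.
With A = -0.364375 and B = -0.171850: α·A = (1−α)·B, so α = B/(A+B) = -0.171850/-0.536225 ≈ 0.320.

α ≈ 0.320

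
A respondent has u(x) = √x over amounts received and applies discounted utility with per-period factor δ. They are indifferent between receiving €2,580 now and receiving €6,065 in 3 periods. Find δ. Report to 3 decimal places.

Indifference means u(2580) = δ^3 · u(6065), so δ^3 = u(2580)/u(6065).
Since u(x) = √x, δ^3 = √(2580/6065) = 0.65222.
So δ = 0.65222^(1/3) ≈ 0.867.

δ ≈ 0.867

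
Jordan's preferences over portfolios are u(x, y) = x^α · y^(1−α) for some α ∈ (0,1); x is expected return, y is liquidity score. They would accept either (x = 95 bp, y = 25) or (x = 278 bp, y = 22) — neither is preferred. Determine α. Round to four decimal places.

The Cobb–Douglas utilities coincide, so 95^α·25^(1−α) = 278^α·22^(1−α).
(95/278)^α = (22/25)^(1−α); take logs: α·ln(95/278) = (1−α)·ln(22/25), i.e. α·-1.0737442 = (1−α)·-0.1278334.
Thus α·(-1.2015776) = -0.1278334, so α = -0.1278334/-1.2015776 ≈ 0.1064.

α ≈ 0.1064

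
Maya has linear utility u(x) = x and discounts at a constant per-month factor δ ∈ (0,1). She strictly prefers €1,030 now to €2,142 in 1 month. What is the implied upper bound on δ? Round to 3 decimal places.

Under u(x) = x this choice says 1030 > δ·2142.
Dividing through by 2142 gives δ < 0.48086.

δ < 0.481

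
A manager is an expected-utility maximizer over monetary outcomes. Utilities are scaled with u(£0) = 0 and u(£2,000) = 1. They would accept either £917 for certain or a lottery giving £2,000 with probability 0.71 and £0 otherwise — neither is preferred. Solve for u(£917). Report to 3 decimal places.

0.710

By the standard-gamble method, u(£917) is just the indifference probability on the best outcome: 0.71.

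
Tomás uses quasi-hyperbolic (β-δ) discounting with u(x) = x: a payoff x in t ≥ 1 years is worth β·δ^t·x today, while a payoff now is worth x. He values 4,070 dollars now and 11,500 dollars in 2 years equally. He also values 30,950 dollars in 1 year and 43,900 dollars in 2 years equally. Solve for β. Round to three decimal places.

β ≈ 0.712

Both payoffs in the second observation are in the future, so β drops out: δ^1·30950 = δ^2·43900 ⇒ δ = 30950/43900 = 0.70501.
Now use the now-vs-future pair: 4070 = β·δ^2·11500 gives β = 4070/(0.49704·11500) ≈ 0.712.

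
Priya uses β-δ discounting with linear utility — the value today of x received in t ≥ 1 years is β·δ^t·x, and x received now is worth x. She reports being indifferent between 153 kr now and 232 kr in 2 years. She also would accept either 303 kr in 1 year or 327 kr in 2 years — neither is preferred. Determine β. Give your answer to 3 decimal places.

From the later pair, β·δ^1·303 = β·δ^2·327; dividing through, δ = 303/327 = 0.92661.
The first indifference: 153 = β·δ^2·232, so β = 153/(δ^2·232) = 153/(0.85860·232) ≈ 0.768.

β ≈ 0.768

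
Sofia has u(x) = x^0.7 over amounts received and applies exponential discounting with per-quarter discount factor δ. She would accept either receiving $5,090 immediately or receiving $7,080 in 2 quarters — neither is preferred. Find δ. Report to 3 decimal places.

δ ≈ 0.891

Indifference means u(5090) = δ^2 · u(7080), so δ^2 = u(5090)/u(7080).
With u(x) = x^0.7: δ^2 = 5090^0.7/7080^0.7 = (5090/7080)^0.7 = 0.79374.
So δ = 0.79374^(1/2) ≈ 0.891.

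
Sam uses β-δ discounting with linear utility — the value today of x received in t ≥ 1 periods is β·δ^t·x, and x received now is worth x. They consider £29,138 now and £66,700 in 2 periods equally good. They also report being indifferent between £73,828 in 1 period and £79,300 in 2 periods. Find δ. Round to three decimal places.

δ ≈ 0.931

Both payoffs in the second observation are in the future, so β drops out: δ^1·73828 = δ^2·79300 ⇒ δ = 73828/79300 = 0.93100.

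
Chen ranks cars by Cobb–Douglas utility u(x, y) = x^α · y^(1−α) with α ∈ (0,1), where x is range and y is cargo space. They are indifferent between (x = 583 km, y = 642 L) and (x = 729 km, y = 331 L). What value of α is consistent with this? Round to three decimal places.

The Cobb–Douglas utilities coincide, so 583^α·642^(1−α) = 729^α·331^(1−α).
Taking logs: α·ln 583 + (1−α)·ln 642 = α·ln 729 + (1−α)·ln 331, i.e. α·-0.223487 = (1−α)·-0.662470.
With A = -0.223487 and B = -0.662470: α·A = (1−α)·B, so α = B/(A+B) = -0.662470/-0.885957 ≈ 0.748.

α ≈ 0.748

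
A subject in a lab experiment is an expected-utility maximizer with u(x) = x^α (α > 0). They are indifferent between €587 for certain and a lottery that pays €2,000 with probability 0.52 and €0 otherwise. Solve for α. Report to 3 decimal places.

The lottery's expected utility is 0.52·u(2000) + 0.48·u(0) = 0.52·2000^α (since u(0) = 0 for α > 0).
Setting u(587) equal to that: 587^α = 0.52·2000^α ⇒ (587/2000)^α = 0.52.
Taking logs: α·ln(587/2000) = ln(0.52), so α = -0.653926 / -1.225878 ≈ 0.533.

α ≈ 0.533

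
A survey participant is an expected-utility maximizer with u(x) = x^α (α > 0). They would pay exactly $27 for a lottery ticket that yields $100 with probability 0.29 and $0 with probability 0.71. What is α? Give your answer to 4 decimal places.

EU(lottery) = 0.29·100^α + 0.71·0 = 0.29·100^α.
Indifference: 27^α = 0.29·100^α, so (27/100)^α = 0.29.
α = ln(0.29) / ln(27/100) = -1.2378744/-1.3093333 ≈ 0.9454.

α ≈ 0.9454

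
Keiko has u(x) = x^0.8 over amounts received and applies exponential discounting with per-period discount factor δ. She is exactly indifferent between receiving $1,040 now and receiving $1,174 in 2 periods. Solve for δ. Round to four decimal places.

δ ≈ 0.9527

Equating discounted utilities: u(1040) = δ^2·u(1174) ⇒ δ^2 = u(1040)/u(1174).
Since u(x) = x^0.8, δ^2 = (1040/1174)^0.8 = 0.88586^0.8 = 0.90760.
Hence δ = (0.90760)^(1/2) = 0.952678.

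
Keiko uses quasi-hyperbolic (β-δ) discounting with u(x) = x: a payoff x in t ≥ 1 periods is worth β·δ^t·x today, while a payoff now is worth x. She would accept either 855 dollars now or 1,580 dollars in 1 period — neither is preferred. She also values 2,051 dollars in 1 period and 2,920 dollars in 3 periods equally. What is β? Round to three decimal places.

Both payoffs in the second observation are in the future, so β drops out: δ^1·2051 = δ^3·2920 ⇒ δ^2 = 2051/2920 = 0.70240, so δ = 0.83809.
Now use the now-vs-future pair: 855 = β·δ·1580 gives β = 855/(0.83809·1580) ≈ 0.646.

β ≈ 0.646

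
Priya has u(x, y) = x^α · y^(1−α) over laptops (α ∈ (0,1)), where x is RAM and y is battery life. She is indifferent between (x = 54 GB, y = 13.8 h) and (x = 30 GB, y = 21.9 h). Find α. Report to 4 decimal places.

The Cobb–Douglas utilities coincide, so 54^α·13.8^(1−α) = 30^α·21.9^(1−α).
(54/30)^α = (21.9/13.8)^(1−α); take logs: α·ln(54/30) = (1−α)·ln(21.9/13.8), i.e. α·0.5877867 = (1−α)·0.4618180.
So α/(1−α) = (0.4618180)/(0.5877867) = 0.7856898, and α = 0.7856898/1.7856898 ≈ 0.4400.

α ≈ 0.4400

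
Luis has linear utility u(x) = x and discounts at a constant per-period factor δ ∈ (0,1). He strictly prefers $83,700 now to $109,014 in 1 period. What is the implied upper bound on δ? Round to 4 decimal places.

Under u(x) = x this choice says 83700 > δ·109014.
So δ < 83700/109014 = 0.76779.

δ < 0.7678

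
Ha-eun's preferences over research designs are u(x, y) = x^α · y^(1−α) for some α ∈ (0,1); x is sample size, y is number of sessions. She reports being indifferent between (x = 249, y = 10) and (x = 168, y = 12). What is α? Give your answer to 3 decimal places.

α ≈ 0.317

The Cobb–Douglas utilities coincide, so 249^α·10^(1−α) = 168^α·12^(1−α).
Taking logs: α·ln 249 + (1−α)·ln 10 = α·ln 168 + (1−α)·ln 12, i.e. α·0.393489 = (1−α)·0.182322.
So α/(1−α) = (0.182322)/(0.393489) = 0.463347, and α = 0.463347/1.463347 ≈ 0.317.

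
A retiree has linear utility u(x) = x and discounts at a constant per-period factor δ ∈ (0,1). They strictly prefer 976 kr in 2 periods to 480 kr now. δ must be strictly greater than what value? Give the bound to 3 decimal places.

Under u(x) = x this choice says 480 < δ^2·976.
Dividing by 976: δ^2 > 0.49180. Both sides are positive, so the square root keeps the direction.
δ > (480/976)^(1/2) ≈ 0.701.

δ > 0.701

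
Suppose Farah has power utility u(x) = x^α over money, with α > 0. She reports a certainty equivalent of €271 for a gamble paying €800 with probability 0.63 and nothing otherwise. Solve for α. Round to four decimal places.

EU(lottery) = 0.63·800^α + 0.37·0 = 0.63·800^α.
Indifference: 271^α = 0.63·800^α, so (271/800)^α = 0.63.
Taking logs: α·ln(271/800) = ln(0.63), so α = -0.4620355 / -1.0824929 ≈ 0.4268.

α ≈ 0.4268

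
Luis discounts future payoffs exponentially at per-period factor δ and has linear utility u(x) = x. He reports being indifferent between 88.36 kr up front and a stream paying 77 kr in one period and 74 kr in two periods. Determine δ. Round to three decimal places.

δ ≈ 0.690

Present value of the stream is 77·δ + 74·δ². Indifference gives 77δ + 74δ² = 88.36.
That is, 74δ² + 77δ − 88.36 = 0, a quadratic in δ.
δ = (−77 + √(77² + 4·74·88.36)) / (2·74) = (−77 + √32083.56) / 148 ≈ 0.690.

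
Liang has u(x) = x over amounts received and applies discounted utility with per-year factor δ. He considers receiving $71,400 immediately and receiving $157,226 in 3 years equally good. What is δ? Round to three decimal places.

Equating discounted utilities: u(71400) = δ^3·u(157226) ⇒ δ^3 = u(71400)/u(157226).
With u(x) = x: δ^3 = 71400/157226 = 0.45412.
So δ = 0.45412^(1/3) ≈ 0.769.

δ ≈ 0.769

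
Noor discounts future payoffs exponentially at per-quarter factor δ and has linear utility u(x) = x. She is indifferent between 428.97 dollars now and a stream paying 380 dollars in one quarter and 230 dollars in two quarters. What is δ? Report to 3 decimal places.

Equating present values: 428.97 = 380δ + 230δ².
That is, 230δ² + 380δ − 428.97 = 0, a quadratic in δ.
δ = (−380 + √(380² + 4·230·428.97)) / (2·230) = (−380 + √539052.40) / 460 ≈ 0.770.

δ ≈ 0.770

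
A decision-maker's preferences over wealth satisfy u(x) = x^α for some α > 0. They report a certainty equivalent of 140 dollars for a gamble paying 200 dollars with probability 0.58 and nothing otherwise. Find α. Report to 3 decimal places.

α ≈ 1.527

EU(lottery) = 0.58·200^α + 0.42·0 = 0.58·200^α.
Equating: 140^α = 0.58·200^α, i.e. 0.7000^α = 0.58.
Take logs: α = ln 0.58 / ln(140/200) ≈ 1.52724.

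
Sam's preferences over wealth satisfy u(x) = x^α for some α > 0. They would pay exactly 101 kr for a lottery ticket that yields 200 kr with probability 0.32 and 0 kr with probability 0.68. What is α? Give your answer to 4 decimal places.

The lottery's expected utility is 0.32·u(200) + 0.68·u(0) = 0.32·200^α (since u(0) = 0 for α > 0).
Setting u(101) equal to that: 101^α = 0.32·200^α ⇒ (101/200)^α = 0.32.
Take logs: α = ln 0.32 / ln(101/200) ≈ 1.667798.

α ≈ 1.6678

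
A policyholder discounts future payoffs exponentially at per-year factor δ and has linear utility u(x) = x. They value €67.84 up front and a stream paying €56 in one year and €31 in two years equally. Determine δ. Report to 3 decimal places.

δ ≈ 0.830

Equating present values: 67.84 = 56δ + 31δ².
Rearranged: 31δ² + 56δ − 67.84 = 0.
δ = (−56 + √(56² + 4·31·67.84)) / (2·31) = (−56 + √11548.16) / 62 ≈ 0.830.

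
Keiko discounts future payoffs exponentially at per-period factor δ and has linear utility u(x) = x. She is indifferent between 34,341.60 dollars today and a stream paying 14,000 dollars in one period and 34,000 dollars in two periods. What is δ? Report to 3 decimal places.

The stream is worth 14000δ + 34000δ² today, so 14000δ + 34000δ² = 34341.60.
Rearranged: 34000δ² + 14000δ − 34341.60 = 0.
The positive root is δ = [−14000 + √(14000² + 4·34000·34341.60)] / (2·34000) = (−14000 + 69760.000)/68000 ≈ 0.820.

δ ≈ 0.820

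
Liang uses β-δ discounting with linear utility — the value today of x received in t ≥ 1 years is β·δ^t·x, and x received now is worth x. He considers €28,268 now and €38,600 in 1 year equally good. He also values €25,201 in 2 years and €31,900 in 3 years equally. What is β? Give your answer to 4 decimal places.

Both payoffs in the second observation are in the future, so β drops out: δ^2·25201 = δ^3·31900 ⇒ δ = 25201/31900 = 0.79000.
Substituting δ into 28268 = β·δ·38600: β = 28268/(30494.000) ≈ 0.9270.

β ≈ 0.9270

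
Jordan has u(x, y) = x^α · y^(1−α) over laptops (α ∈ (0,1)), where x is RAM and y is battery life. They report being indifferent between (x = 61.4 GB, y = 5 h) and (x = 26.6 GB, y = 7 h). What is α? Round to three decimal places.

α ≈ 0.287

Indifference: 61.4^α · 5^(1−α) = 26.6^α · 7^(1−α).
Rearrange to (61.4/26.6)^α = (7/5)^(1−α) and take logs: α·0.836499 = (1−α)·0.336472.
Thus α·(1.172971) = 0.336472, so α = 0.336472/1.172971 ≈ 0.287.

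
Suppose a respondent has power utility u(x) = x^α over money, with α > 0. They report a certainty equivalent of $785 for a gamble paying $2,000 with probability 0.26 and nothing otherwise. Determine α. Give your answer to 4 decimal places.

The lottery's expected utility is 0.26·u(2000) + 0.74·u(0) = 0.26·2000^α (since u(0) = 0 for α > 0).
Setting u(785) equal to that: 785^α = 0.26·2000^α ⇒ (785/2000)^α = 0.26.
Taking logs: α·ln(785/2000) = ln(0.26), so α = -1.3470736 / -0.9352187 ≈ 1.4404.

α ≈ 1.4404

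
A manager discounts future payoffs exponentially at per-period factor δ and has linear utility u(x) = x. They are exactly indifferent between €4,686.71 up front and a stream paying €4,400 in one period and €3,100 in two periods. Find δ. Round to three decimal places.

δ ≈ 0.710

Equating present values: 4686.71 = 4400δ + 3100δ².
Rearranged: 3100δ² + 4400δ − 4686.71 = 0.
δ = (−4400 + √(4400² + 4·3100·4686.71)) / (2·3100) = (−4400 + √77475204.00) / 6200 ≈ 0.710.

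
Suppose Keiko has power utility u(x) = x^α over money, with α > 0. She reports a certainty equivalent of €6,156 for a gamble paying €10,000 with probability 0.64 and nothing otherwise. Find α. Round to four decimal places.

α ≈ 0.9199

Since u(0) = 0, the lottery's EU is 0.64·10000^α.
Setting u(6156) equal to that: 6156^α = 0.64·10000^α ⇒ (6156/10000)^α = 0.64.
Taking logs: α·ln(6156/10000) = ln(0.64), so α = -0.4462871 / -0.4851579 ≈ 0.9199.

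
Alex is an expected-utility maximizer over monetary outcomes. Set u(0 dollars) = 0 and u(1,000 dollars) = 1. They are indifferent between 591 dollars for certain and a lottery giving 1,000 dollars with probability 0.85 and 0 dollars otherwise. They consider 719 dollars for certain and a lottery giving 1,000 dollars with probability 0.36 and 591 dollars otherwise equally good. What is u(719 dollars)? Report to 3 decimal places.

0.904

From the first indifference, u(591 dollars) = 0.85·u(1,000 dollars) + 0.15·u(0 dollars) = 0.85·1 + 0.15·0 = 0.85.
The second indifference gives u(719 dollars) = 0.36·u(1,000 dollars) + 0.64·u(591 dollars) = 0.36·1.00 + 0.64·0.85 = 0.9040.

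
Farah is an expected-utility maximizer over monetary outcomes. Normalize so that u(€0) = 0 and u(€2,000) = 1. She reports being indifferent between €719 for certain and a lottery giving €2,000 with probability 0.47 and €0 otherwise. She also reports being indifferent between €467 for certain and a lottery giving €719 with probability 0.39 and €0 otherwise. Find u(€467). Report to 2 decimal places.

From the first indifference, u(€719) = 0.47·u(€2,000) + 0.53·u(€0) = 0.47·1 + 0.53·0 = 0.47.
The second indifference gives u(€467) = 0.39·u(€719) + 0.61·u(€0) = 0.39·0.47 + 0.61·0.00 = 0.1833.

0.18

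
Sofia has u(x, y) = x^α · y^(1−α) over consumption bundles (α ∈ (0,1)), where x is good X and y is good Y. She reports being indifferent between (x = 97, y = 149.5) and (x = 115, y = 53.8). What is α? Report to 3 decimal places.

The Cobb–Douglas utilities coincide, so 97^α·149.5^(1−α) = 115^α·53.8^(1−α).
Rearrange to (97/115)^α = (53.8/149.5)^(1−α) and take logs: α·-0.170221 = (1−α)·-1.022023.
With A = -0.170221 and B = -1.022023: α·A = (1−α)·B, so α = B/(A+B) = -1.022023/-1.192244 ≈ 0.857.

α ≈ 0.857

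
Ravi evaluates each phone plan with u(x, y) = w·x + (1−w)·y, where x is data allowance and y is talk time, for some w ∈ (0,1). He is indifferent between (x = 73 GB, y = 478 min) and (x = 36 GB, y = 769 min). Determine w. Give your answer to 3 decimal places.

Indifference: w·73 + (1−w)·478 = w·36 + (1−w)·769.
w·(73−36) = (1−w)·(769−478), i.e. w·37 = (1−w)·291.
So w/(1−w) = 291/37 = 7.8649, giving w = 291/(37+291) = 0.887.

w = 0.887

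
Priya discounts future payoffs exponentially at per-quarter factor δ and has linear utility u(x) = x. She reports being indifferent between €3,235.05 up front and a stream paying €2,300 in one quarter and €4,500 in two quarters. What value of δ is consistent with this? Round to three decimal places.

The stream is worth 2300δ + 4500δ² today, so 2300δ + 4500δ² = 3235.05.
So 4500δ² + 2300δ − 3235.05 = 0.
By the quadratic formula (taking the positive root), δ = (−2300 + √63520900.00) / 9000 ≈ 0.630.

δ ≈ 0.630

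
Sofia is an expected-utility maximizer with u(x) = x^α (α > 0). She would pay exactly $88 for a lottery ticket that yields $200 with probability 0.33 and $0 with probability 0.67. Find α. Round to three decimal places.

α ≈ 1.350

Since u(0) = 0, the lottery's EU is 0.33·200^α.
Setting u(88) equal to that: 88^α = 0.33·200^α ⇒ (88/200)^α = 0.33.
Taking logs: α·ln(88/200) = ln(0.33), so α = -1.108663 / -0.820981 ≈ 1.350.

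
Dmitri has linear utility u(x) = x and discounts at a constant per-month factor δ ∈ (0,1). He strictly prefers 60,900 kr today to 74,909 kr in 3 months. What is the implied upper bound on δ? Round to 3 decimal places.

Comparing present values: 60900 > δ^3·74909.
So δ^3 < 60900/74909 = 0.81299; taking the cube root of both positive sides preserves the inequality.
δ < 0.81299^(1/3) = 0.933.

δ < 0.933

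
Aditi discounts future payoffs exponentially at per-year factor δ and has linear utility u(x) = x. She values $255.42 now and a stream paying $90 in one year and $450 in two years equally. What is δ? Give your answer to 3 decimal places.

The stream is worth 90δ + 450δ² today, so 90δ + 450δ² = 255.42.
That is, 450δ² + 90δ − 255.42 = 0, a quadratic in δ.
δ = (−90 + √(90² + 4·450·255.42)) / (2·450) = (−90 + √467856.00) / 900 ≈ 0.660.

δ ≈ 0.660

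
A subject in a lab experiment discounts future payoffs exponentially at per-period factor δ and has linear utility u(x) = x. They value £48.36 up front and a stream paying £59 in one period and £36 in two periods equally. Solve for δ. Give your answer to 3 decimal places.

Present value of the stream is 59·δ + 36·δ². Indifference gives 59δ + 36δ² = 48.36.
So 36δ² + 59δ − 48.36 = 0.
By the quadratic formula (taking the positive root), δ = (−59 + √10444.84) / 72 ≈ 0.600.

δ ≈ 0.600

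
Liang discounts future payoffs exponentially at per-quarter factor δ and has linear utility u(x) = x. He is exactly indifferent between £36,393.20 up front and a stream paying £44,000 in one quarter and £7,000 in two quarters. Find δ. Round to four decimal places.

Equating present values: 36393.20 = 44000δ + 7000δ².
That is, 7000δ² + 44000δ − 36393.20 = 0, a quadratic in δ.
The positive root is δ = [−44000 + √(44000² + 4·7000·36393.20)] / (2·7000) = (−44000 + 54360.000)/14000 ≈ 0.7400.

δ ≈ 0.7400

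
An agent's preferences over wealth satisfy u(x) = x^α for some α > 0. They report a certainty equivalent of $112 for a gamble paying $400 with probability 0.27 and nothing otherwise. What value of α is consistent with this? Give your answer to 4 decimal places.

Since u(0) = 0, the lottery's EU is 0.27·400^α.
Setting u(112) equal to that: 112^α = 0.27·400^α ⇒ (112/400)^α = 0.27.
Take logs: α = ln 0.27 / ln(112/400) ≈ 1.028569.

α ≈ 1.0286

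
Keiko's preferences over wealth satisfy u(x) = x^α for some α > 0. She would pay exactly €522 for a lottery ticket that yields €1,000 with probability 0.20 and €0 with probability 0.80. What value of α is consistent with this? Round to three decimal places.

Since u(0) = 0, the lottery's EU is 0.20·1000^α.
Indifference: 522^α = 0.20·1000^α, so (522/1000)^α = 0.20.
Take logs: α = ln 0.20 / ln(522/1000) ≈ 2.47572.

α ≈ 2.476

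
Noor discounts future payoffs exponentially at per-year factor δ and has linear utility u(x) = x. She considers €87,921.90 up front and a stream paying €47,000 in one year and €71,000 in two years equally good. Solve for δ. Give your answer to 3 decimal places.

δ ≈ 0.830

Present value of the stream is 47000·δ + 71000·δ². Indifference gives 47000δ + 71000δ² = 87921.90.
That is, 71000δ² + 47000δ − 87921.90 = 0, a quadratic in δ.
By the quadratic formula (taking the positive root), δ = (−47000 + √27178819600.00) / 142000 ≈ 0.830.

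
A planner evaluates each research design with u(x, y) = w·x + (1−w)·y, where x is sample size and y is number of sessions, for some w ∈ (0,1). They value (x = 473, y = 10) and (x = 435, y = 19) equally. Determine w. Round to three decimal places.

Equating utilities: w·473 + (1−w)·10 = w·435 + (1−w)·19.
Rearranging, 38·w − 9·(1−w) = 0.
So w/(1−w) = 9/38 = 0.2368, giving w = 9/(38+9) = 0.191.

w = 0.191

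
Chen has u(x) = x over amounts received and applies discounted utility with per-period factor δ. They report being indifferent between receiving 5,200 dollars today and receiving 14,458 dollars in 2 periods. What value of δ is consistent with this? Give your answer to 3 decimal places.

δ ≈ 0.600

Equating discounted utilities: u(5200) = δ^2·u(14458) ⇒ δ^2 = u(5200)/u(14458).
With u(x) = x: δ^2 = 5200/14458 = 0.35966.
Hence δ = (0.35966)^(1/2) = 0.59972.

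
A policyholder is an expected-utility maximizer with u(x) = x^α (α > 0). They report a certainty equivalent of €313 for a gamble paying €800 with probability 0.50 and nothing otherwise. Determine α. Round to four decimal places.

Since u(0) = 0, the lottery's EU is 0.50·800^α.
Equating: 313^α = 0.50·800^α, i.e. 0.3912^α = 0.50.
Taking logs: α·ln(313/800) = ln(0.50), so α = -0.6931472 / -0.9384085 ≈ 0.7386.

α ≈ 0.7386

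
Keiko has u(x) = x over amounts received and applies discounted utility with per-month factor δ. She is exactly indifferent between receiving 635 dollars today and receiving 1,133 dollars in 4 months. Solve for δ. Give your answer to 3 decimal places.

δ ≈ 0.865

Indifference means u(635) = δ^4 · u(1133), so δ^4 = u(635)/u(1133).
With u(x) = x: δ^4 = 635/1133 = 0.56046.
Taking the 4th root: δ = 0.56046^(1/4) ≈ 0.865.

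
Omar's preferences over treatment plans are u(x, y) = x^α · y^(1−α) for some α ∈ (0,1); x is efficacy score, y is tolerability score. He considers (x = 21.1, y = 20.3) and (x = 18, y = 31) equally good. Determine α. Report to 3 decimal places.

α ≈ 0.727

The Cobb–Douglas utilities coincide, so 21.1^α·20.3^(1−α) = 18^α·31^(1−α).
Rearrange to (21.1/18)^α = (31/20.3)^(1−α) and take logs: α·0.158901 = (1−α)·0.423366.
With A = 0.158901 and B = 0.423366: α·A = (1−α)·B, so α = B/(A+B) = 0.423366/0.582267 ≈ 0.727.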